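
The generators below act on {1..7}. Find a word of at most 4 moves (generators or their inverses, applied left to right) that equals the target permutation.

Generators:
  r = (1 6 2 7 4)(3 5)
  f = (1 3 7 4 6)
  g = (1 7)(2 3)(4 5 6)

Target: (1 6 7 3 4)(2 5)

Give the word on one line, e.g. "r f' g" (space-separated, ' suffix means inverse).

r' g'

  after r': (1 4 7 2 6)(3 5)
  after g': (1 6 7 3 4)(2 5)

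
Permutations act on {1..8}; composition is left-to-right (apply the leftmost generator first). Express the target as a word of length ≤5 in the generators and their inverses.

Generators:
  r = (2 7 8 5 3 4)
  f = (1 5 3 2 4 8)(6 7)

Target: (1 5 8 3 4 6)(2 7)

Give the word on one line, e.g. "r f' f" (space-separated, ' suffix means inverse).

f' r f r'

  after f': (1 8 4 2 3 5)(6 7)
  after r: (1 5)(2 4 7 6 8)
  after f: (1 3 2 8 4 6)
  after r': (1 5 8 3 4 6)(2 7)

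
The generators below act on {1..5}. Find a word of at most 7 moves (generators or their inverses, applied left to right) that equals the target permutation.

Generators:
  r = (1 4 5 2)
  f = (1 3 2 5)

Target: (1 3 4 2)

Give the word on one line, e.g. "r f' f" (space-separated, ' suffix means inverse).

  after f: (1 3 2 5)
  after f: (1 2)(3 5)
  after r: (2 4 5 3)
  after f: (1 3 5 2 4)
  after r': (1 3 4 2)

f f r f r'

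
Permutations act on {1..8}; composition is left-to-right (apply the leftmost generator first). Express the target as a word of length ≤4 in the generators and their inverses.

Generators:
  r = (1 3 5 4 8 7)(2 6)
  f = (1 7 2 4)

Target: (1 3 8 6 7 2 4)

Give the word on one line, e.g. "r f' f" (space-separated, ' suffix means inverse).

  after r': (1 7 8 4 5 3)(2 6)
  after f': (2 6 7 8)(3 4 5)
  after r: (1 3 8 6)
  after f: (1 3 8 6 7 2 4)

r' f' r f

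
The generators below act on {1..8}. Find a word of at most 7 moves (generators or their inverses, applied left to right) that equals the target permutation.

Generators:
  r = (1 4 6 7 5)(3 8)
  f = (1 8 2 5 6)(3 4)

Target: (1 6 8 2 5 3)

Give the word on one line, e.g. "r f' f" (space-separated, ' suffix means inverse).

r f r f' f'

  after r: (1 4 6 7 5)(3 8)
  after f: (1 3 2 5 8 4)(6 7)
  after r: (1 8 6 5 3 2)
  after f': (2 6)(3 8 5 4)
  after f': (1 6 8 2 5 3)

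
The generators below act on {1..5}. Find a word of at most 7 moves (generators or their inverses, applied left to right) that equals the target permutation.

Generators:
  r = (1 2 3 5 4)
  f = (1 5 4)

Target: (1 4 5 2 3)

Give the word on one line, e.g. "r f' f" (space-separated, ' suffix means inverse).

  after r: (1 2 3 5 4)
  after r: (1 3 4 2 5)
  after f': (1 3 5 4 2)
  after r: (1 5)(3 4)
  after r: (1 4 5 2 3)

r r f' r r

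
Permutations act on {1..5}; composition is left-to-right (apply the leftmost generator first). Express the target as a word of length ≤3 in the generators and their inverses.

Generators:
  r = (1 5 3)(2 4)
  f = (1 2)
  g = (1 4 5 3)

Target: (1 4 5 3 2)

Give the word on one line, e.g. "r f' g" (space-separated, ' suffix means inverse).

  after g: (1 4 5 3)
  after f': (1 4 5 3 2)

g f'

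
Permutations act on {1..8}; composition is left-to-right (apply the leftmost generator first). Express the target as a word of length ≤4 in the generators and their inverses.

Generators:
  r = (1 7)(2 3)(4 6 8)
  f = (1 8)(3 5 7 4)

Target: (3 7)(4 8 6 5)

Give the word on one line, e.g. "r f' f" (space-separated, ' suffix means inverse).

r r f' f'

  after r: (1 7)(2 3)(4 6 8)
  after r: (4 8 6)
  after f': (1 8 6 7 5 3 4)
  after f': (3 7)(4 8 6 5)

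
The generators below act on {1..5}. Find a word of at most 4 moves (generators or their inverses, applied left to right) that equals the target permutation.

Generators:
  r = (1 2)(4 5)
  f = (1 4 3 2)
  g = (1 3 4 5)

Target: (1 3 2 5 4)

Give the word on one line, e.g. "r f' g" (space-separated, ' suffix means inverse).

r' f r f'

  after r': (1 2)(4 5)
  after f: (2 4 5 3)
  after r: (1 2 5 3)
  after f': (1 3 2 5 4)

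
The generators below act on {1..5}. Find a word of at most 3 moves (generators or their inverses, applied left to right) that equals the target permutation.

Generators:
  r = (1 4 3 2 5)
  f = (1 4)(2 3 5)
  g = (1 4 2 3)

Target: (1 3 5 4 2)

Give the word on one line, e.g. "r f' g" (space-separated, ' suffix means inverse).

r r

  after r: (1 4 3 2 5)
  after r: (1 3 5 4 2)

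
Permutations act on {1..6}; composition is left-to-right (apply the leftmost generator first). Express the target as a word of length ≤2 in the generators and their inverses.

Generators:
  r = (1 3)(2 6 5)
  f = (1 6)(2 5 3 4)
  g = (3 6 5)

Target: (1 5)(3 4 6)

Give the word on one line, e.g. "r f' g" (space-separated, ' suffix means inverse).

f r

  after f: (1 6)(2 5 3 4)
  after r: (1 5)(3 4 6)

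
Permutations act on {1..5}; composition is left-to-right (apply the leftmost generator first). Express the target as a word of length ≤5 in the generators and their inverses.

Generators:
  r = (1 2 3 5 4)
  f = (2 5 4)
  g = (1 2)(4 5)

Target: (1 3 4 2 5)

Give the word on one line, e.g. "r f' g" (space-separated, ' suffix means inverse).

f' g' r g

  after f': (2 4 5)
  after g': (1 2 5)
  after r: (1 3 5 2 4)
  after g: (1 3 4 2 5)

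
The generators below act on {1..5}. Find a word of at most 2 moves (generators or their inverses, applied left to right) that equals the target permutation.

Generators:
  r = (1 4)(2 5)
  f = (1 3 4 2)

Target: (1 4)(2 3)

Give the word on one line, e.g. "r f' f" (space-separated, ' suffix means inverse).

  after f: (1 3 4 2)
  after f: (1 4)(2 3)

f f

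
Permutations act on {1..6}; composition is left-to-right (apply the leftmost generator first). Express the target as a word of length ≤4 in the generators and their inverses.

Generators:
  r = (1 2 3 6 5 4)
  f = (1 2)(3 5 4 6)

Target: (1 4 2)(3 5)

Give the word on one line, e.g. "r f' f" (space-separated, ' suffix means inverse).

f f r'

  after f: (1 2)(3 5 4 6)
  after f: (3 4)(5 6)
  after r': (1 4 2)(3 5)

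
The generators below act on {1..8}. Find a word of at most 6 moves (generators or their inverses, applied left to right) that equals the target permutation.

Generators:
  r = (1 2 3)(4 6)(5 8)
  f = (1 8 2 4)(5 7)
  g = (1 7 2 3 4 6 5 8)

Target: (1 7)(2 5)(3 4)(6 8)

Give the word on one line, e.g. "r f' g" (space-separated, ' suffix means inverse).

  after g: (1 7 2 3 4 6 5 8)
  after f: (1 5 2 3)(4 6 7)
  after r': (1 8 5)(6 7)
  after g': (1 5 8 6)(2 7 4 3)
  after f: (1 7)(2 5)(3 4)(6 8)

g f r' g' f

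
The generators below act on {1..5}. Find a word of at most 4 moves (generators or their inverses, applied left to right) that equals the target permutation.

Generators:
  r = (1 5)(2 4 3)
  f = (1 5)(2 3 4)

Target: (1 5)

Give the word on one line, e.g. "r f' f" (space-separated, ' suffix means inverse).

f r' r'

  after f: (1 5)(2 3 4)
  after r': (2 4 3)
  after r': (1 5)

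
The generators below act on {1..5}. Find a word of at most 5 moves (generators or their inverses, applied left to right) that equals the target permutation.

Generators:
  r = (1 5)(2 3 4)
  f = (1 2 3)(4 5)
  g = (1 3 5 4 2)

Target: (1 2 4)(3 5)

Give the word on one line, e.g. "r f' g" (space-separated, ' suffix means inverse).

  after f: (1 2 3)(4 5)
  after r': (1 4)(3 5)
  after g: (1 2)(3 4)
  after r': (1 4 2 5)
  after g: (1 2 4)(3 5)

f r' g r' g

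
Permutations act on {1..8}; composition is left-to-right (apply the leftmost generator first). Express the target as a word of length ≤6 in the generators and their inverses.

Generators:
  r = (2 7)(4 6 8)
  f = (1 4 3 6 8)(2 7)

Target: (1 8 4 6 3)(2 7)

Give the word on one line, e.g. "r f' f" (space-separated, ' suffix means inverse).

r f' f' r' r'

  after r: (2 7)(4 6 8)
  after f': (1 8)(3 4)
  after f': (1 6 3)(2 7)
  after r': (1 4 8 6 3)
  after r': (1 8 4 6 3)(2 7)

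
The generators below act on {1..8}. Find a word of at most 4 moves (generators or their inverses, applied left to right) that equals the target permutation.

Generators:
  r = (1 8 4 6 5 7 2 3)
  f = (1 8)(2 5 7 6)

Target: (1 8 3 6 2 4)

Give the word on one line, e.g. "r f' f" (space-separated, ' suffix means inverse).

f' r' f'

  after f': (1 8)(2 6 7 5)
  after r': (2 4 8 3)(5 7 6)
  after f': (1 8 3 6 2 4)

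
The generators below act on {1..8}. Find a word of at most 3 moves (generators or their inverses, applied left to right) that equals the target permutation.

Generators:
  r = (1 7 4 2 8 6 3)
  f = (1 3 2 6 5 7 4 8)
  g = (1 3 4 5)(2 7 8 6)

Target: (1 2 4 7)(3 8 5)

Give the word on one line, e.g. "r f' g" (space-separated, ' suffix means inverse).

  after g: (1 3 4 5)(2 7 8 6)
  after f: (1 2 4 7)(3 8 5)

g f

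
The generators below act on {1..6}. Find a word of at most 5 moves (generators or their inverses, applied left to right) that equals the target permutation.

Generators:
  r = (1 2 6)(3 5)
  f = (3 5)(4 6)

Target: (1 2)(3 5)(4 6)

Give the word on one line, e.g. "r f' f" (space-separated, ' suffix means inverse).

r f' r' f' r

  after r: (1 2 6)(3 5)
  after f': (1 2 4 6)
  after r': (2 4)(3 5)
  after f': (2 6 4)
  after r: (1 2)(3 5)(4 6)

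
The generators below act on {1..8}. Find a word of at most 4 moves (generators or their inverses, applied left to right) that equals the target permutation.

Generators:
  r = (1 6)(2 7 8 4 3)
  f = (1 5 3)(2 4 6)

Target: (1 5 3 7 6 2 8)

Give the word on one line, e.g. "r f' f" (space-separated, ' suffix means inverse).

r r f

  after r: (1 6)(2 7 8 4 3)
  after r: (2 8 3 7 4)
  after f: (1 5 3 7 6 2 8)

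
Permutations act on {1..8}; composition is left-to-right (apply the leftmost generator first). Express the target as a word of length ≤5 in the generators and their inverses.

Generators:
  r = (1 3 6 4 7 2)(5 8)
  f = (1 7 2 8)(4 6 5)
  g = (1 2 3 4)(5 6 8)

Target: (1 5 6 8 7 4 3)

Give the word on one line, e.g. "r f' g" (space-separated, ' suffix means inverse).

  after r': (1 2 7 4 6 3)(5 8)
  after f': (1 7 5 2)(3 8 6)
  after r': (1 4 6)(3 5 7 8)
  after r': (1 6 2 7 5 4 3 8)
  after f: (1 5 6 8 7 4 3)

r' f' r' r' f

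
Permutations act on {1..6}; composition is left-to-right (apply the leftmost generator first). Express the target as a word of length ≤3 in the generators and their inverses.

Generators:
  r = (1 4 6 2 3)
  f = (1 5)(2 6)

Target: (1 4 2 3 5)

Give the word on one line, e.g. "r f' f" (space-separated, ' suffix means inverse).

  after r: (1 4 6 2 3)
  after f': (1 4 2 3 5)

r f'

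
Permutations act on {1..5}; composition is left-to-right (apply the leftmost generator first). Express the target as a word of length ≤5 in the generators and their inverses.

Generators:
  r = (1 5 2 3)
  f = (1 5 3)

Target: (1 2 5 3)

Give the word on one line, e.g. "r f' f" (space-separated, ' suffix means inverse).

  after f': (1 3 5)
  after r: (2 3)
  after r: (1 5 2)
  after r: (1 2 5 3)

f' r r r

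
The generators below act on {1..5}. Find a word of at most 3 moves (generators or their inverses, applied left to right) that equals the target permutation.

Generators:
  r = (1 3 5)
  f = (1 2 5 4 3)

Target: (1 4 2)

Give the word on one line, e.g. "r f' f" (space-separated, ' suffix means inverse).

f' f' r'

  after f': (1 3 4 5 2)
  after f': (1 4 2 3 5)
  after r': (1 4 2)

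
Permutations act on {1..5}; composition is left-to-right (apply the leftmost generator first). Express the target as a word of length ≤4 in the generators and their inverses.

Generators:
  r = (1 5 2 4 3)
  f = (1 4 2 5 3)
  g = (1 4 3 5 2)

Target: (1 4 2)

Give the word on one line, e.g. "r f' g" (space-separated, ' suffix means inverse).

r' f r' g'

  after r': (1 3 4 2 5)
  after f: (2 3)(4 5)
  after r': (1 3 5 2 4)
  after g': (1 4 2)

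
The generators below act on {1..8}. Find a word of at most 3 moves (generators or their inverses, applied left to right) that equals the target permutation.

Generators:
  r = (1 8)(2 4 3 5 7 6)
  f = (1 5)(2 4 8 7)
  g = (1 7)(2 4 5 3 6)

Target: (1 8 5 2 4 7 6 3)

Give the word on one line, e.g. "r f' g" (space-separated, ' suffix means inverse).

f g' f

  after f: (1 5)(2 4 8 7)
  after g': (1 4 8)(3 5 7 6)
  after f: (1 8 5 2 4 7 6 3)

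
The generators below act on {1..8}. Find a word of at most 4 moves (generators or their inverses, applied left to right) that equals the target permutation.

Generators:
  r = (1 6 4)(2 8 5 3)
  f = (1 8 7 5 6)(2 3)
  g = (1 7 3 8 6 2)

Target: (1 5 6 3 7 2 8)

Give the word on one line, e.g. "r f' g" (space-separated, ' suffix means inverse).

  after g: (1 7 3 8 6 2)
  after f: (1 5 6 3 7 2 8)

g f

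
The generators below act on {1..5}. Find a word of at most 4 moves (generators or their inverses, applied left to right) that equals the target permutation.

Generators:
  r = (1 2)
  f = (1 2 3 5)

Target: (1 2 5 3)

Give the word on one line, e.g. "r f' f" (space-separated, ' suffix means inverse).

f r f

  after f: (1 2 3 5)
  after r: (2 3 5)
  after f: (1 2 5 3)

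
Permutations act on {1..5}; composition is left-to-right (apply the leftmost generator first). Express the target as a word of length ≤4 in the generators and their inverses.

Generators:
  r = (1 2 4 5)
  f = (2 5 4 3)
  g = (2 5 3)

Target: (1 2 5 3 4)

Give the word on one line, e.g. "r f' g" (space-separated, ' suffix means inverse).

  after g': (2 3 5)
  after f': (2 4 5 3)
  after r: (1 2 5 3 4)

g' f' r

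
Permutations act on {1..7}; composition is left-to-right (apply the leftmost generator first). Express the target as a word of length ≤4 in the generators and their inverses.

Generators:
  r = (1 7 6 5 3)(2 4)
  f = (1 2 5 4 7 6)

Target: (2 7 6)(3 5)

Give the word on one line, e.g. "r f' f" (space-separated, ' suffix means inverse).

  after f': (1 6 7 4 5 2)
  after f': (1 7 5)(2 6 4)
  after r': (2 7 6)(3 5)

f' f' r'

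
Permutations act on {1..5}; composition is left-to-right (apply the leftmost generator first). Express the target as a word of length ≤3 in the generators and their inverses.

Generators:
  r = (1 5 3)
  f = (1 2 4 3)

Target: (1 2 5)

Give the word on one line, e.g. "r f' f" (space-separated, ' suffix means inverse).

  after f': (1 3 4 2)
  after r: (2 5 3 4)
  after f: (1 2 5)

f' r f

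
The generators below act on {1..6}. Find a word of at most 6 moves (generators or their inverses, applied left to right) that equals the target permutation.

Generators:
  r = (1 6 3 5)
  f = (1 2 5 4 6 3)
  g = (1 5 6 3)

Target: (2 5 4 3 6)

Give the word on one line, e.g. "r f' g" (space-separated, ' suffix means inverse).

r r f' r'

  after r: (1 6 3 5)
  after r: (1 3)(5 6)
  after f': (1 6 2)(4 5)
  after r': (2 5 4 3 6)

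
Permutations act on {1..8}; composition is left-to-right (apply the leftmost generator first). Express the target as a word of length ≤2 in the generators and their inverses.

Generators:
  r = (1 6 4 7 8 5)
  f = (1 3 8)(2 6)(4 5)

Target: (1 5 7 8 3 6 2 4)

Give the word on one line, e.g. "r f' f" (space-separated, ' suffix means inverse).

f' r

  after f': (1 8 3)(2 6)(4 5)
  after r: (1 5 7 8 3 6 2 4)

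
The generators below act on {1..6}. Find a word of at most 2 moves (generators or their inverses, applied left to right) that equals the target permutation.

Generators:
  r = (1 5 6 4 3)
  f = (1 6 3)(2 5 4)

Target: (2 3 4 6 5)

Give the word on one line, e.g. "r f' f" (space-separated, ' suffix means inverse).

f' r

  after f': (1 3 6)(2 4 5)
  after r: (2 3 4 6 5)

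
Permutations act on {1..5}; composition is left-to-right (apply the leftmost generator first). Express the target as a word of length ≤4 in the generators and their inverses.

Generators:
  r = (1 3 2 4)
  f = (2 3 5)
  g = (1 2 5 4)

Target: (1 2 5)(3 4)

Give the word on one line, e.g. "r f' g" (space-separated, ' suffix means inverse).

r' g f' g

  after r': (1 4 2 3)
  after g: (2 3)(4 5)
  after f': (3 5 4)
  after g: (1 2 5)(3 4)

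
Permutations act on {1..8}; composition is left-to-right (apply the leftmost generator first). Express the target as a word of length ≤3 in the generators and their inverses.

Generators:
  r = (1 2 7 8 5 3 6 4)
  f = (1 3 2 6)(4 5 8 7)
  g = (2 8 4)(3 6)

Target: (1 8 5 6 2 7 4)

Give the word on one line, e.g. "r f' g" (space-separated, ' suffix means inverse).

r g

  after r: (1 2 7 8 5 3 6 4)
  after g: (1 8 5 6 2 7 4)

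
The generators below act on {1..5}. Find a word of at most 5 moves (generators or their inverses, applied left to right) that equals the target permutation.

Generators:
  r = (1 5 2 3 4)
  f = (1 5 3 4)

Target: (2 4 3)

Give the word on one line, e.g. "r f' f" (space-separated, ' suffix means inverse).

f' r' f r

  after f': (1 4 3 5)
  after r': (1 3)(2 5 4)
  after f: (1 4 2 3 5)
  after r: (2 4 3)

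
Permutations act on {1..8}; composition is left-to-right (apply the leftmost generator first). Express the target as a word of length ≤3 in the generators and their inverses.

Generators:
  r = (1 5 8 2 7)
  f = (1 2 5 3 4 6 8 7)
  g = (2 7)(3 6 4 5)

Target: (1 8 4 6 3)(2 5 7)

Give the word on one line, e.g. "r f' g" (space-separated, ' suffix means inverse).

  after r': (1 7 2 8 5)
  after g': (1 2 8 4 6 3 5)
  after r': (1 8 4 6 3)(2 5 7)

r' g' r'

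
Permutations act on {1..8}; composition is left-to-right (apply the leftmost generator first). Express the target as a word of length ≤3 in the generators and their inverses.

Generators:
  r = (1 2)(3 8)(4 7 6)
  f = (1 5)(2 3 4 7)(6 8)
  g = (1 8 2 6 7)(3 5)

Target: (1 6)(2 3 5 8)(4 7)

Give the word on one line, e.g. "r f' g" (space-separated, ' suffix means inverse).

  after g': (1 7 6 2 8)(3 5)
  after r: (1 6)(2 3 5 8)(4 7)

g' r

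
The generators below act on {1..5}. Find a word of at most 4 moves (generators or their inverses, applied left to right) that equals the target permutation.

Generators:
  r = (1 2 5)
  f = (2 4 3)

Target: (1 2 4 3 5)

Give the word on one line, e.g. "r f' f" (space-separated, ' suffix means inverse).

  after f: (2 4 3)
  after r': (1 5 2 4 3)
  after r': (1 2 4 3 5)

f r' r'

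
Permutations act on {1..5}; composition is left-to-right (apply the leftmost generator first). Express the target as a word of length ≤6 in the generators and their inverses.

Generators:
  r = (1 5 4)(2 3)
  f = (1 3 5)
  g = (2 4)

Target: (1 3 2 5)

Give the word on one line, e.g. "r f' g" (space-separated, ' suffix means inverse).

r f f r' r'

  after r: (1 5 4)(2 3)
  after f: (2 5 4 3)
  after f: (1 3 2)(4 5)
  after r': (1 2 4)
  after r': (1 3 2 5)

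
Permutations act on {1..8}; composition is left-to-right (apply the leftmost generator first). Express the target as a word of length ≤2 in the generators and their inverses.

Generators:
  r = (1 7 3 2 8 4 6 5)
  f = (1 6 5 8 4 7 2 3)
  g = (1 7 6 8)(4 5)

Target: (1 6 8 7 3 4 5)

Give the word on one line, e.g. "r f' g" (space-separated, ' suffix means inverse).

  after r': (1 5 6 4 8 2 3 7)
  after f': (1 6 8 7 3 4 5)

r' f'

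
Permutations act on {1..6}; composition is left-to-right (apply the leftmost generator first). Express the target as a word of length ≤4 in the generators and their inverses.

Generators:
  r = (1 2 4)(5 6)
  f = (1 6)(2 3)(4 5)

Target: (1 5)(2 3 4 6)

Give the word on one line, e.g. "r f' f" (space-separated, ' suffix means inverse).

  after f: (1 6)(2 3)(4 5)
  after r: (1 5)(2 3 4 6)

f r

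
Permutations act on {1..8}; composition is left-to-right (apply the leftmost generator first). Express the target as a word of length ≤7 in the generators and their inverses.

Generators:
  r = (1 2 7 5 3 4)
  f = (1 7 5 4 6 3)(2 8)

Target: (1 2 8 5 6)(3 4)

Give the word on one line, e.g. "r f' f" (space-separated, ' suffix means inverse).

  after r: (1 2 7 5 3 4)
  after f: (1 8 2 5)(3 6)(4 7)
  after r': (1 8)(2 7 3 6 5 4)
  after r': (1 8 4)(3 6 7 5)
  after f': (1 2 8 5 6)(3 4)

r f r' r' f'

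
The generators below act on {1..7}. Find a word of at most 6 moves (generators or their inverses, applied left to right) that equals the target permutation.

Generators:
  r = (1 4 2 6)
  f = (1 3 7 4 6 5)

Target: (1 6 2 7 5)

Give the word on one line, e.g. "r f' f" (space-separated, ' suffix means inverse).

  after f: (1 3 7 4 6 5)
  after r': (1 3 7)(2 4)(5 6)
  after f': (2 7 5 4)
  after r': (1 6 2 7 5)

f r' f' r'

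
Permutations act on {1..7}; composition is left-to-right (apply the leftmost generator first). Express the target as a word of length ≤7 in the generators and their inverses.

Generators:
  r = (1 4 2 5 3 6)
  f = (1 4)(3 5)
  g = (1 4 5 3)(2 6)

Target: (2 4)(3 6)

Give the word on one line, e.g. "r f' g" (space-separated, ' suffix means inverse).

  after r': (1 6 3 5 2 4)
  after g: (1 2 5 6)
  after f': (1 2 3 5 6 4)
  after g: (1 6 5 2)
  after r: (2 4)(3 6)

r' g f' g r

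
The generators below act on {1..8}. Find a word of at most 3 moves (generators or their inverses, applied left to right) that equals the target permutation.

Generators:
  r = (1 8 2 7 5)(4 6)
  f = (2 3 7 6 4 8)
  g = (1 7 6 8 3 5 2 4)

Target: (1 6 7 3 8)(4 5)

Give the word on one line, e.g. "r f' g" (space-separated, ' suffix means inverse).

  after f: (2 3 7 6 4 8)
  after g: (1 7 8 4 3 6)(2 5)
  after g: (1 6 7 3 8)(4 5)

f g g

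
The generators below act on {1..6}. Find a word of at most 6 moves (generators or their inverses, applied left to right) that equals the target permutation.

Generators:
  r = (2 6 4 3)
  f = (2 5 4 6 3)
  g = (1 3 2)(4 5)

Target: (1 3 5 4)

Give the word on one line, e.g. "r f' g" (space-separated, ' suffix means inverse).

g f' r' g'

  after g: (1 3 2)(4 5)
  after f': (1 6 4 2)
  after r': (1 2)(3 4)
  after g': (1 3 5 4)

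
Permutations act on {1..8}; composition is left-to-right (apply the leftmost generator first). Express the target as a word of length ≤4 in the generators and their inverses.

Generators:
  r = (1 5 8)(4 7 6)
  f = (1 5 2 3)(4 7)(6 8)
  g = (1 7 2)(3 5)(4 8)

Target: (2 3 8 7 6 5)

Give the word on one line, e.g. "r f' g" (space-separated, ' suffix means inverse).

f r'

  after f: (1 5 2 3)(4 7)(6 8)
  after r': (2 3 8 7 6 5)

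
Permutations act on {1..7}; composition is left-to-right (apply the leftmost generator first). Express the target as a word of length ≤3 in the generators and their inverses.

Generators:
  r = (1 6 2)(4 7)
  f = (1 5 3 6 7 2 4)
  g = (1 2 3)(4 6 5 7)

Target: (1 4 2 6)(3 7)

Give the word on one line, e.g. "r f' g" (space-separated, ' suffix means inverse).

f' r g

  after f': (1 4 2 7 6 3 5)
  after r: (1 7 2 4)(3 5 6)
  after g: (1 4 2 6)(3 7)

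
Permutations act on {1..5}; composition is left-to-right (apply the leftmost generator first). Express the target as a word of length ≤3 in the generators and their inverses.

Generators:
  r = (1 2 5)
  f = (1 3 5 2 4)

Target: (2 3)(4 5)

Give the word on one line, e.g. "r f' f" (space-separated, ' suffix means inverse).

r' f r'

  after r': (1 5 2)
  after f: (1 2 3 5 4)
  after r': (2 3)(4 5)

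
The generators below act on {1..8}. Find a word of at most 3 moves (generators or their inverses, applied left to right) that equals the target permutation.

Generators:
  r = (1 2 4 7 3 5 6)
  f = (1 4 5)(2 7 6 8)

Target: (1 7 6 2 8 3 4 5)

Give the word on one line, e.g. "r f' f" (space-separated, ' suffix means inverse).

  after f': (1 5 4)(2 8 6 7)
  after r': (1 3 7)(2 8 5)(4 6)
  after r': (1 7 6 2 8 3 4 5)

f' r' r'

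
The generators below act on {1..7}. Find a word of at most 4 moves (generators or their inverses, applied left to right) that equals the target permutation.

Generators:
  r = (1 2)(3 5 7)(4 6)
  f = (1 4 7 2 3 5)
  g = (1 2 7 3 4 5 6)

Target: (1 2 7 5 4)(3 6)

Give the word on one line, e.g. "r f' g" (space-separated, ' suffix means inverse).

f' r g'

  after f': (1 5 3 2 7 4)
  after r: (1 7 6 4 2 3)
  after g': (1 2 7 5 4)(3 6)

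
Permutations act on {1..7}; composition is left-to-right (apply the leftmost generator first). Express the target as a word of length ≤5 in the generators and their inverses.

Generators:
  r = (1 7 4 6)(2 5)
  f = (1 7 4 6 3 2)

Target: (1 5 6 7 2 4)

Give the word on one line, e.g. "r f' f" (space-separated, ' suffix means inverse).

  after f': (1 2 3 6 4 7)
  after r: (1 5 2 3)
  after f': (1 5 3 2 6 4 7)
  after f': (1 5 6 7 2 4)

f' r f' f'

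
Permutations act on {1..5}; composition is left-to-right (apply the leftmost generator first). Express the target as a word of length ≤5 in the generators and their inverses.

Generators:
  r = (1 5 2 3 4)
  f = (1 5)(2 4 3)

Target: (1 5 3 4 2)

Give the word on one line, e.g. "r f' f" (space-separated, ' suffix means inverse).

f' f' f' r' f

  after f': (1 5)(2 3 4)
  after f': (2 4 3)
  after f': (1 5)
  after r': (2 5 4 3)
  after f: (1 5 3 4 2)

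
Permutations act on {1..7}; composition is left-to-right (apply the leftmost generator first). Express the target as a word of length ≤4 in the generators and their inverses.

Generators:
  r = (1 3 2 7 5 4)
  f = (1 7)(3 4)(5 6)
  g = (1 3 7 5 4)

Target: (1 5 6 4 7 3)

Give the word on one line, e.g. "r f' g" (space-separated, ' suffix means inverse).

  after f: (1 7)(3 4)(5 6)
  after g: (1 5 6 4 7 3)

f g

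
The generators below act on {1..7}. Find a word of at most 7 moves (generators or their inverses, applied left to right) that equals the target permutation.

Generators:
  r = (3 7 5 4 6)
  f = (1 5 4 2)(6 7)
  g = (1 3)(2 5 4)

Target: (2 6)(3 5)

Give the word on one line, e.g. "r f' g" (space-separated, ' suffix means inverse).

r' f' f' r' f'

  after r': (3 6 4 5 7)
  after f': (1 2 4)(3 7)(5 6)
  after f': (1 4 2 5 7 3 6)
  after r': (1 5 3 4 2 7 6)
  after f': (2 6)(3 5)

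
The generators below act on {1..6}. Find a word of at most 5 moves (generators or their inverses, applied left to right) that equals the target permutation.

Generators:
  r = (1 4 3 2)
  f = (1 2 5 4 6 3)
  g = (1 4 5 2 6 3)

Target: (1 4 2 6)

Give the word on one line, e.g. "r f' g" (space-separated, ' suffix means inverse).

  after r: (1 4 3 2)
  after f': (1 5 2 3)(4 6)
  after g': (1 4 2 6)

r f' g'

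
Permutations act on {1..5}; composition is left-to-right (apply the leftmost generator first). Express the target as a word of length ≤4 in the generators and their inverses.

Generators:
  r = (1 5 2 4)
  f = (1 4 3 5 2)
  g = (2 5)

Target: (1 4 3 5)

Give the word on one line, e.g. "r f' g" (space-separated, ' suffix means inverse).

g' f

  after g': (2 5)
  after f: (1 4 3 5)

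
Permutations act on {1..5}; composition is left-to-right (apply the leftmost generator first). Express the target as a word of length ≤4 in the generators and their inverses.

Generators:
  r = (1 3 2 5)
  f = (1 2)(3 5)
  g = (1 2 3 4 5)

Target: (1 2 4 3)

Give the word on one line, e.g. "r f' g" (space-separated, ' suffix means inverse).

  after f: (1 2)(3 5)
  after r: (1 5 2 3)
  after f: (1 3 2 5)
  after g': (1 2 4 3)

f r f g'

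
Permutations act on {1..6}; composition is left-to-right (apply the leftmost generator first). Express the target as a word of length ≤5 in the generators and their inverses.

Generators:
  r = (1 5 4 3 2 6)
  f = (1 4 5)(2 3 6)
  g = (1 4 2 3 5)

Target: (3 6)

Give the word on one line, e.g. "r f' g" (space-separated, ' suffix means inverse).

r f' g'

  after r: (1 5 4 3 2 6)
  after f': (1 4 2 3 6 5)
  after g': (3 6)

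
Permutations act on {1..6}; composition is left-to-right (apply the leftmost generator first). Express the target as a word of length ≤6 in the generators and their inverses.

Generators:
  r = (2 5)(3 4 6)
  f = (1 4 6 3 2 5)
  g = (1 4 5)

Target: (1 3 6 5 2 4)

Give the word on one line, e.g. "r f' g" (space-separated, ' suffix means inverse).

  after r': (2 5)(3 6 4)
  after g': (1 5 2 4 3 6)
  after r: (1 2 6)
  after f': (1 3 6 5 2 4)

r' g' r f'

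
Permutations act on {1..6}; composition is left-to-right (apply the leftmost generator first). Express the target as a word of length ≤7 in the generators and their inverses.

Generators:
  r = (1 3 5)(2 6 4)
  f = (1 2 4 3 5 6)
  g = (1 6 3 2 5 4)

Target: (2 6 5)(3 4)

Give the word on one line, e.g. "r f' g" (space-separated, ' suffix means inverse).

r g f g' r

  after r: (1 3 5)(2 6 4)
  after g: (1 2 3 4 5 6)
  after f: (1 4 6 2 5)
  after g': (1 5 4)(3 6)
  after r: (2 6 5)(3 4)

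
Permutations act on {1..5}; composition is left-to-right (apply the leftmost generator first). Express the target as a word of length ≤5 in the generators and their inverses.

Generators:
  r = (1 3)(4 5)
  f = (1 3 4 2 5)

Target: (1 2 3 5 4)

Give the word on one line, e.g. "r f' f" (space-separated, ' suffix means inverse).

  after r': (1 3)(4 5)
  after f: (1 4)(2 5)
  after r': (1 5 2 4 3)
  after f': (1 2 3 5 4)

r' f r' f'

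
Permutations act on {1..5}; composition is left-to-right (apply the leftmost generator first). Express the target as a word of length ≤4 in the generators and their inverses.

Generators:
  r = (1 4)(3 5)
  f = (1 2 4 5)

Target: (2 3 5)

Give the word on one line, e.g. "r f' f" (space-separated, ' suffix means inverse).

f f r

  after f: (1 2 4 5)
  after f: (1 4)(2 5)
  after r: (2 3 5)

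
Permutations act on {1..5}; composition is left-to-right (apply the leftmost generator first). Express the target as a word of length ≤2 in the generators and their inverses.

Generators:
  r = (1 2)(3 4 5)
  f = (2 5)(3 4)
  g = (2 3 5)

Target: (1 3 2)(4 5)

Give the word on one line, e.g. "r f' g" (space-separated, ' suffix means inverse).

  after r': (1 2)(3 5 4)
  after g: (1 3 2)(4 5)

r' g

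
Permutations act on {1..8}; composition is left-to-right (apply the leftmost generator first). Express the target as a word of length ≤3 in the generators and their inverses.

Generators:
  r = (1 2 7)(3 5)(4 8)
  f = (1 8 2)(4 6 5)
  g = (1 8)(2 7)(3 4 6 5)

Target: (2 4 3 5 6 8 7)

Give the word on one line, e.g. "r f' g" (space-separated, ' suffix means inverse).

  after f': (1 2 8)(4 5 6)
  after r': (2 4 3 5 6 8 7)

f' r'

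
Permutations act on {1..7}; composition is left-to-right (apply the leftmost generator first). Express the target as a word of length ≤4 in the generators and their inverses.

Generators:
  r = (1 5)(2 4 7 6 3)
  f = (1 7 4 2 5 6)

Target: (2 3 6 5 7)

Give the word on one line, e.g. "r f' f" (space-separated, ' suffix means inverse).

  after r: (1 5)(2 4 7 6 3)
  after f: (1 6 3 5 7)
  after r': (1 7 5 4 2 3)
  after f': (2 3 6 5 7)

r f r' f'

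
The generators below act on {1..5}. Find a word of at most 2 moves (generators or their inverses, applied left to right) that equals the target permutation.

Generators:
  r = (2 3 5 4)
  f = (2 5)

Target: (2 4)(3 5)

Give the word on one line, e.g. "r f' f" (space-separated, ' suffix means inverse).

  after r': (2 4 5 3)
  after f: (2 4)(3 5)

r' f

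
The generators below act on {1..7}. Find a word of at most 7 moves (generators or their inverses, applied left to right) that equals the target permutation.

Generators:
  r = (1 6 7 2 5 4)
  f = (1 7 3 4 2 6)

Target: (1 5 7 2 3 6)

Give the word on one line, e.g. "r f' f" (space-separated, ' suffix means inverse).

  after f: (1 7 3 4 2 6)
  after r: (1 2 7 3)(4 5)
  after f': (1 4 5 3 6 2)
  after r': (1 5 3)(2 4)(6 7)
  after f': (1 5 7 2 3 6)

f r f' r' f'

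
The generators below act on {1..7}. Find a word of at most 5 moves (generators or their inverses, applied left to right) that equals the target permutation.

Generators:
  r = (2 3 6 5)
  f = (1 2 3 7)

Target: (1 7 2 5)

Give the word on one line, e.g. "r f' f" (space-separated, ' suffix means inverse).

  after r: (2 3 6 5)
  after f': (1 7 3 6 5)
  after r': (1 7 2 5)

r f' r'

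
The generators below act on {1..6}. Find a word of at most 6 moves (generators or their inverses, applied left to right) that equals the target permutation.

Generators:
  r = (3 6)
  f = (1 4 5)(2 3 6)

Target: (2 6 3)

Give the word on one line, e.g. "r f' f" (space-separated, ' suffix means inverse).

  after r': (3 6)
  after f': (1 5 4)(2 6)
  after r': (1 5 4)(2 3 6)
  after f: (2 6 3)

r' f' r' f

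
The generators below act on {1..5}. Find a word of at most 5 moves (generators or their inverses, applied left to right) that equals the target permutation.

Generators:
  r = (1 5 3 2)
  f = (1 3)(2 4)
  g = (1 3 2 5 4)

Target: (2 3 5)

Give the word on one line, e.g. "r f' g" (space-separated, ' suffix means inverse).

  after r: (1 5 3 2)
  after f: (1 5)(2 3 4)
  after r: (1 3 4)
  after g': (2 3 5)

r f r g'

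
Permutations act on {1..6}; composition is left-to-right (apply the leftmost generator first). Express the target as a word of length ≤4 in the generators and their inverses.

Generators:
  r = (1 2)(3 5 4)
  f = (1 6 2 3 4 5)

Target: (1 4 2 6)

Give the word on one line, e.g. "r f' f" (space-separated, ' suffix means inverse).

  after r': (1 2)(3 4 5)
  after f: (1 3 5 4)(2 6)
  after r': (1 4 2 6)

r' f r'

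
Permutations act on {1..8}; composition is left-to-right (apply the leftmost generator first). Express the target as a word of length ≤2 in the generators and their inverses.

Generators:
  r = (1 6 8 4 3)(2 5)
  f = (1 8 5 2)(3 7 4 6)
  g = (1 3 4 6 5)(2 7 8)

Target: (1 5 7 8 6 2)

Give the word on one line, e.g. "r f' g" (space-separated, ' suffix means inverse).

r g

  after r: (1 6 8 4 3)(2 5)
  after g: (1 5 7 8 6 2)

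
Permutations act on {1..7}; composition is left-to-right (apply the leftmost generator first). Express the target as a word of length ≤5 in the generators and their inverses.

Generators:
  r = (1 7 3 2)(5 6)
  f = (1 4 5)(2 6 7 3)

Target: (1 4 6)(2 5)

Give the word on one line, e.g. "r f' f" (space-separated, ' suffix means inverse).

  after f: (1 4 5)(2 6 7 3)
  after r: (1 4 6 3)(2 5 7)
  after r: (1 4 5 3 7)(2 6)
  after r: (1 4 6)(2 5)

f r r r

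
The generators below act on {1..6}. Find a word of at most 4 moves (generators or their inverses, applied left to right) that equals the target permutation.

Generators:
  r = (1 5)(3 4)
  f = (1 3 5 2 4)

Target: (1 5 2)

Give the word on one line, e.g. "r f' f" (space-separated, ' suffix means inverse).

r' f r f'

  after r': (1 5)(3 4)
  after f: (1 2 4 5 3)
  after r: (1 2 3 5 4)
  after f': (1 5 2)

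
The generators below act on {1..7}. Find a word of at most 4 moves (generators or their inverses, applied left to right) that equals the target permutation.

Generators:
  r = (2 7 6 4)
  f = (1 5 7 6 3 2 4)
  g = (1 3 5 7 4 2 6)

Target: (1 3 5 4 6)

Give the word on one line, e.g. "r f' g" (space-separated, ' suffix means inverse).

g r r

  after g: (1 3 5 7 4 2 6)
  after r: (1 3 5 6)(2 4 7)
  after r: (1 3 5 4 6)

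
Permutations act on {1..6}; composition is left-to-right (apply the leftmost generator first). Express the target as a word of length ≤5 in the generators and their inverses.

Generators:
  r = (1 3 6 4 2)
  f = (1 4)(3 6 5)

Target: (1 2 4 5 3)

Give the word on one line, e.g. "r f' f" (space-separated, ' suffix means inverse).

  after r': (1 2 4 6 3)
  after f': (1 2)(3 4)(5 6)
  after f': (1 2 4 5 3)

r' f' f'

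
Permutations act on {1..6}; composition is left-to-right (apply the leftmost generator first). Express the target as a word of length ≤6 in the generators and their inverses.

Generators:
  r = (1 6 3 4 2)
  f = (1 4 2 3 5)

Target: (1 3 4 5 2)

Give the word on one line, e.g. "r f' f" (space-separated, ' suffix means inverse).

  after r: (1 6 3 4 2)
  after f': (1 6 2 5 3)
  after f': (1 6 4)(2 3 5)
  after f': (1 6)(4 5)
  after r: (1 3 4 5 2)

r f' f' f' r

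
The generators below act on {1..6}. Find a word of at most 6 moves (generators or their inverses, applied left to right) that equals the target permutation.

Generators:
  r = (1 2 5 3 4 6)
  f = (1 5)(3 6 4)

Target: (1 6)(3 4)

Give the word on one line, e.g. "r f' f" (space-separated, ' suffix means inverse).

  after r': (1 6 4 3 5 2)
  after f: (1 4 6 3)(2 5)
  after r': (1 3 6 5)
  after f: (1 6)(3 4)

r' f r' f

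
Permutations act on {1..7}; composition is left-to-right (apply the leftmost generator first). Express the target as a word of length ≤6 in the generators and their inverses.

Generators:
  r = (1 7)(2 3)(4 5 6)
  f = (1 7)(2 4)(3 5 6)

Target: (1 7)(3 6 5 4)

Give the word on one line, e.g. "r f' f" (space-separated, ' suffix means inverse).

  after f: (1 7)(2 4)(3 5 6)
  after r': (2 6)(3 4)
  after f': (1 7)(2 5 3)(4 6)
  after r': (2 4 5)
  after f': (1 7)(3 6 5 4)

f r' f' r' f'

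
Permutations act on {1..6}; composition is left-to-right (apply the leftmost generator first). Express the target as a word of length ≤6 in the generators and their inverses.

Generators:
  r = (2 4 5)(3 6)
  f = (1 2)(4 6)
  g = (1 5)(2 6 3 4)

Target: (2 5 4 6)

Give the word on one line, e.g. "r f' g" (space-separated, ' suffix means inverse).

f' r g f'

  after f': (1 2)(4 6)
  after r: (1 4 3 6 5 2)
  after g: (1 2 5 6)
  after f': (2 5 4 6)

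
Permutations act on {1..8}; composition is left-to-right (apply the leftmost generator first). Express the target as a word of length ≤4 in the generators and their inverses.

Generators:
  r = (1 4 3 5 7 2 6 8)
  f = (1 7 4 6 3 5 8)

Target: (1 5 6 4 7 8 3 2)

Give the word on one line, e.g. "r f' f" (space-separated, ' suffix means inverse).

r r r

  after r: (1 4 3 5 7 2 6 8)
  after r: (1 3 7 6)(2 8 4 5)
  after r: (1 5 6 4 7 8 3 2)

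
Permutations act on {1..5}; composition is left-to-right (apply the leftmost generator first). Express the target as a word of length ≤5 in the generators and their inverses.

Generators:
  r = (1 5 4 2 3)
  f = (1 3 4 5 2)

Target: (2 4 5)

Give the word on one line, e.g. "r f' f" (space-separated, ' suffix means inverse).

  after f: (1 3 4 5 2)
  after f: (1 4 2 3 5)
  after r': (1 5 3)
  after r': (2 4 5)

f f r' r'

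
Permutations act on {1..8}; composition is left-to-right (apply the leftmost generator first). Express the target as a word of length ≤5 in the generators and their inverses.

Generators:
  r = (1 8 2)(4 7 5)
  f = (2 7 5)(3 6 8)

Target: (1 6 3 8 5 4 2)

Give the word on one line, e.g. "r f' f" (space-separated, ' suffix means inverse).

  after r: (1 8 2)(4 7 5)
  after f: (1 3 6 8 7 2)(4 5)
  after f: (1 6 3 8 5 4 2)

r f f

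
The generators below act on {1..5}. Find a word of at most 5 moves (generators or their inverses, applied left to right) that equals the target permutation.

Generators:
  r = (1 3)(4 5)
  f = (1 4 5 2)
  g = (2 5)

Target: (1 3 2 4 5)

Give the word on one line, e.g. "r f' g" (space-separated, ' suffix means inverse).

  after r: (1 3)(4 5)
  after g: (1 3)(2 5 4)
  after f': (1 3 2 4 5)

r g f'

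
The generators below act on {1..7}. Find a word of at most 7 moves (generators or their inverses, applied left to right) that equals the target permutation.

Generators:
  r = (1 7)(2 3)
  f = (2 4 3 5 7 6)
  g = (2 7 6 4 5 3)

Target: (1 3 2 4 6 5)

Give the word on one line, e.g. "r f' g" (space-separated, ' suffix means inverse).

r f g f' r

  after r: (1 7)(2 3)
  after f: (1 6 2 5 7)(3 4)
  after g: (1 4 2 3 5 6 7)
  after f': (1 2 4 6 5 7)
  after r: (1 3 2 4 6 5)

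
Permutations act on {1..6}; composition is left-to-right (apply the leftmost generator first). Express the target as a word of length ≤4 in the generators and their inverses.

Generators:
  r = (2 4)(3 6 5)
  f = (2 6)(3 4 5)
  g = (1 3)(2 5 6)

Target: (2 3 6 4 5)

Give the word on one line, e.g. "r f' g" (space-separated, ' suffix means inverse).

r' f r' r'

  after r': (2 4)(3 5 6)
  after f: (2 5)(4 6)
  after r': (2 6)(3 5 4)
  after r': (2 3 6 4 5)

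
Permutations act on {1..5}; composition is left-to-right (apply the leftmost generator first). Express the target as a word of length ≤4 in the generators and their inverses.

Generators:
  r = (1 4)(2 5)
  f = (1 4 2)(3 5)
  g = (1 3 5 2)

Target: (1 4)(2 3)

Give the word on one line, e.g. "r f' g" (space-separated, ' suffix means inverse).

  after g': (1 2 5 3)
  after f': (1 4)(2 3)

g' f'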